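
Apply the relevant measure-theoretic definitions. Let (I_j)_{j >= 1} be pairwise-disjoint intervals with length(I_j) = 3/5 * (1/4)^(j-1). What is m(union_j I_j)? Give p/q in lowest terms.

By countable additivity of the Lebesgue measure on pairwise disjoint measurable sets,
  m(union_{j >= 1} I_j) = sum_{j >= 1} m(I_j) = sum_{j >= 1} a * r^(j-1),
  with a = 3/5 and r = 1/4.
Since 0 < r = 1/4 < 1, the geometric series converges:
  sum_{j >= 1} a * r^(j-1) = a / (1 - r).
  = 3/5 / (1 - 1/4)
  = 3/5 / (3/4)
  = 4/5.

4/5


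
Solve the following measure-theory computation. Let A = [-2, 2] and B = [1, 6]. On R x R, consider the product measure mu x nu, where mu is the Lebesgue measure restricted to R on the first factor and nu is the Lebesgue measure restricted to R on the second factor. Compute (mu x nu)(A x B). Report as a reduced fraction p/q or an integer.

For a measurable rectangle A x B, the product measure satisfies
  (mu x nu)(A x B) = mu(A) * nu(B).
  mu(A) = 4.
  nu(B) = 5.
  (mu x nu)(A x B) = 4 * 5 = 20.

20


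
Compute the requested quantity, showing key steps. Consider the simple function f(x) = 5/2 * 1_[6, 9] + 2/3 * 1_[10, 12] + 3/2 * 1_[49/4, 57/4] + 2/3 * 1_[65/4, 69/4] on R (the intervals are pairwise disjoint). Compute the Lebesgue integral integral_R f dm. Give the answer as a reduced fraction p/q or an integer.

For a simple function f = sum_i c_i * 1_{A_i} with disjoint A_i,
  integral f dm = sum_i c_i * m(A_i).
Lengths of the A_i:
  m(A_1) = 9 - 6 = 3.
  m(A_2) = 12 - 10 = 2.
  m(A_3) = 57/4 - 49/4 = 2.
  m(A_4) = 69/4 - 65/4 = 1.
Contributions c_i * m(A_i):
  (5/2) * (3) = 15/2.
  (2/3) * (2) = 4/3.
  (3/2) * (2) = 3.
  (2/3) * (1) = 2/3.
Total: 15/2 + 4/3 + 3 + 2/3 = 25/2.

25/2


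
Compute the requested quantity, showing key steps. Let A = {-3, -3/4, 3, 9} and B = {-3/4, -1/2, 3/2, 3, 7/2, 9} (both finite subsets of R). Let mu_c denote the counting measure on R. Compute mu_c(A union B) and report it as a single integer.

Counting measure on a finite set equals cardinality. By inclusion-exclusion, |A union B| = |A| + |B| - |A cap B|.
|A| = 4, |B| = 6, |A cap B| = 3.
So mu_c(A union B) = 4 + 6 - 3 = 7.

7


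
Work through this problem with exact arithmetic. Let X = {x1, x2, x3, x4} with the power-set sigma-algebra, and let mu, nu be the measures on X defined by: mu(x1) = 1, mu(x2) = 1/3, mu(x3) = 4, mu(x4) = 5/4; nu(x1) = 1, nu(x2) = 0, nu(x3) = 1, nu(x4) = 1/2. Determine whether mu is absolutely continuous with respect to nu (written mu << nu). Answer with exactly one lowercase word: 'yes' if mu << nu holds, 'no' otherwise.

mu << nu means: every nu-null measurable set is also mu-null; equivalently, for every atom x, if nu({x}) = 0 then mu({x}) = 0.
Checking each atom:
  x1: nu = 1 > 0 -> no constraint.
  x2: nu = 0, mu = 1/3 > 0 -> violates mu << nu.
  x3: nu = 1 > 0 -> no constraint.
  x4: nu = 1/2 > 0 -> no constraint.
The atom(s) x2 violate the condition (nu = 0 but mu > 0). Therefore mu is NOT absolutely continuous w.r.t. nu.

no


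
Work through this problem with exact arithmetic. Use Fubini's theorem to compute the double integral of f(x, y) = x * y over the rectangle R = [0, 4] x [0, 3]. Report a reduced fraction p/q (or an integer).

f(x, y) is a tensor product of a function of x and a function of y, and both factors are bounded continuous (hence Lebesgue integrable) on the rectangle, so Fubini's theorem applies:
  integral_R f d(m x m) = (integral_a1^b1 x dx) * (integral_a2^b2 y dy).
Inner integral in x: integral_{0}^{4} x dx = (4^2 - 0^2)/2
  = 8.
Inner integral in y: integral_{0}^{3} y dy = (3^2 - 0^2)/2
  = 9/2.
Product: (8) * (9/2) = 36.

36


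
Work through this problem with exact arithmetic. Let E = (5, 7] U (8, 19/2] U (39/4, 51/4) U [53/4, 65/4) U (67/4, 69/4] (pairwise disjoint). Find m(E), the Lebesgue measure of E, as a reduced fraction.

For pairwise disjoint intervals, m(union_i I_i) = sum_i m(I_i),
and m is invariant under swapping open/closed endpoints (single points have measure 0).
So m(E) = sum_i (b_i - a_i).
  I_1 has length 7 - 5 = 2.
  I_2 has length 19/2 - 8 = 3/2.
  I_3 has length 51/4 - 39/4 = 3.
  I_4 has length 65/4 - 53/4 = 3.
  I_5 has length 69/4 - 67/4 = 1/2.
Summing:
  m(E) = 2 + 3/2 + 3 + 3 + 1/2 = 10.

10


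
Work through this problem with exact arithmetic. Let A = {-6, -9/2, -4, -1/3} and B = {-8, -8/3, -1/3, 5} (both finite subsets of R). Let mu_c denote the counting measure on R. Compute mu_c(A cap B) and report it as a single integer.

Counting measure on a finite set equals cardinality. mu_c(A cap B) = |A cap B| (elements appearing in both).
Enumerating the elements of A that also lie in B gives 1 element(s).
So mu_c(A cap B) = 1.

1


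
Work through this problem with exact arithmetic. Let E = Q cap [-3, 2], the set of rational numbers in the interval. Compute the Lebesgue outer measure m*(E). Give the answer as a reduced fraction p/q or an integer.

Q cap [-3, 2] is countable; list its elements as q_1, q_2, ... . Fix eps > 0 and cover the k-th point by an interval of length eps * 2^(-k). The cover has total length eps * sum_{k>=1} 2^(-k) = eps, so by definition of outer measure m*(Q cap [-3, 2]) <= eps. Since eps was arbitrary and m* >= 0, the outer measure is 0.

0


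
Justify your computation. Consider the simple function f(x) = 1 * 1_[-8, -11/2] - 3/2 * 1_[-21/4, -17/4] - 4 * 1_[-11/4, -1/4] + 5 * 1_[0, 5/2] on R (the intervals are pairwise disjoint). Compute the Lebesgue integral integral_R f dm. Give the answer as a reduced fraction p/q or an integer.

For a simple function f = sum_i c_i * 1_{A_i} with disjoint A_i,
  integral f dm = sum_i c_i * m(A_i).
Lengths of the A_i:
  m(A_1) = -11/2 - (-8) = 5/2.
  m(A_2) = -17/4 - (-21/4) = 1.
  m(A_3) = -1/4 - (-11/4) = 5/2.
  m(A_4) = 5/2 - 0 = 5/2.
Contributions c_i * m(A_i):
  (1) * (5/2) = 5/2.
  (-3/2) * (1) = -3/2.
  (-4) * (5/2) = -10.
  (5) * (5/2) = 25/2.
Total: 5/2 - 3/2 - 10 + 25/2 = 7/2.

7/2


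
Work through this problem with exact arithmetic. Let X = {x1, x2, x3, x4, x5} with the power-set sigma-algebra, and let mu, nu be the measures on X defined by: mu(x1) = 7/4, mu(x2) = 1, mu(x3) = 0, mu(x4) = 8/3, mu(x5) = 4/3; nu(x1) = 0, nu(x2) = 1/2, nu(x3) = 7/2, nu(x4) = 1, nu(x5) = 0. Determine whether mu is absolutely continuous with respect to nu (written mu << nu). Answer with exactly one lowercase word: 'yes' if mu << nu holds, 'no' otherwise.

mu << nu means: every nu-null measurable set is also mu-null; equivalently, for every atom x, if nu({x}) = 0 then mu({x}) = 0.
Checking each atom:
  x1: nu = 0, mu = 7/4 > 0 -> violates mu << nu.
  x2: nu = 1/2 > 0 -> no constraint.
  x3: nu = 7/2 > 0 -> no constraint.
  x4: nu = 1 > 0 -> no constraint.
  x5: nu = 0, mu = 4/3 > 0 -> violates mu << nu.
The atom(s) x1, x5 violate the condition (nu = 0 but mu > 0). Therefore mu is NOT absolutely continuous w.r.t. nu.

no


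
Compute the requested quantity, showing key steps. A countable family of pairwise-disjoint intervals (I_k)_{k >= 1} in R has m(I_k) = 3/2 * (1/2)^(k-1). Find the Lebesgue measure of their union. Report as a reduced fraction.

By countable additivity of the Lebesgue measure on pairwise disjoint measurable sets,
  m(union_{k >= 1} I_k) = sum_{k >= 1} m(I_k) = sum_{k >= 1} a * r^(k-1),
  with a = 3/2 and r = 1/2.
Since 0 < r = 1/2 < 1, the geometric series converges:
  sum_{k >= 1} a * r^(k-1) = a / (1 - r).
  = 3/2 / (1 - 1/2)
  = 3/2 / (1/2)
  = 3.

3


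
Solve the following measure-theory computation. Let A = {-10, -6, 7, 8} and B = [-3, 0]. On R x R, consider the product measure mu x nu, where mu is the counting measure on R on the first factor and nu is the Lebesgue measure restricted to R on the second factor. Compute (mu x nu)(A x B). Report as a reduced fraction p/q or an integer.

For a measurable rectangle A x B, the product measure satisfies
  (mu x nu)(A x B) = mu(A) * nu(B).
  mu(A) = 4.
  nu(B) = 3.
  (mu x nu)(A x B) = 4 * 3 = 12.

12


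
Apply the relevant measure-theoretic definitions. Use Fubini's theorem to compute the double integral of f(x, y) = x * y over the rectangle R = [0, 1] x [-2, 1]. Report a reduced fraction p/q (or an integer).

f(x, y) is a tensor product of a function of x and a function of y, and both factors are bounded continuous (hence Lebesgue integrable) on the rectangle, so Fubini's theorem applies:
  integral_R f d(m x m) = (integral_a1^b1 x dx) * (integral_a2^b2 y dy).
Inner integral in x: integral_{0}^{1} x dx = (1^2 - 0^2)/2
  = 1/2.
Inner integral in y: integral_{-2}^{1} y dy = (1^2 - (-2)^2)/2
  = -3/2.
Product: (1/2) * (-3/2) = -3/4.

-3/4


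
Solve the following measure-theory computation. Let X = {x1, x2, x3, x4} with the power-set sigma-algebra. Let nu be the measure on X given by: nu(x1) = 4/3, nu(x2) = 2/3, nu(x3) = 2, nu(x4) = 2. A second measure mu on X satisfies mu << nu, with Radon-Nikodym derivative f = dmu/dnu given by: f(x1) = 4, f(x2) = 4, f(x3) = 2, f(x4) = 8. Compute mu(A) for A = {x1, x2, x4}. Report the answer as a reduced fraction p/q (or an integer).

By the defining property of the Radon-Nikodym derivative, for every measurable set A,
  mu(A) = integral_A f dnu.
Since nu is a discrete measure concentrated on the atoms of X, the integral over A reduces to the sum
  mu(A) = sum_{x in A} f(x) * nu({x}).
Computing each term:
  x1: f(x1) * nu(x1) = 4 * 4/3 = 16/3.
  x2: f(x2) * nu(x2) = 4 * 2/3 = 8/3.
  x4: f(x4) * nu(x4) = 8 * 2 = 16.
Summing: mu(A) = 16/3 + 8/3 + 16 = 24.

24


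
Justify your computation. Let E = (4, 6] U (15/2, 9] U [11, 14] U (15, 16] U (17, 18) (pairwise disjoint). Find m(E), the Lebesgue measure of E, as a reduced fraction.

For pairwise disjoint intervals, m(union_i I_i) = sum_i m(I_i),
and m is invariant under swapping open/closed endpoints (single points have measure 0).
So m(E) = sum_i (b_i - a_i).
  I_1 has length 6 - 4 = 2.
  I_2 has length 9 - 15/2 = 3/2.
  I_3 has length 14 - 11 = 3.
  I_4 has length 16 - 15 = 1.
  I_5 has length 18 - 17 = 1.
Summing:
  m(E) = 2 + 3/2 + 3 + 1 + 1 = 17/2.

17/2


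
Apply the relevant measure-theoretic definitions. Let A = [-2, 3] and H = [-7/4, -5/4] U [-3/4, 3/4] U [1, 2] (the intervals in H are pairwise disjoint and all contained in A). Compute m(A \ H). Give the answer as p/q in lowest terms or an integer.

The ambient interval has length m(A) = 3 - (-2) = 5.
Since the holes are disjoint and sit inside A, by finite additivity
  m(H) = sum_i (b_i - a_i), and m(A \ H) = m(A) - m(H).
Computing the hole measures:
  m(H_1) = -5/4 - (-7/4) = 1/2.
  m(H_2) = 3/4 - (-3/4) = 3/2.
  m(H_3) = 2 - 1 = 1.
Summed: m(H) = 1/2 + 3/2 + 1 = 3.
So m(A \ H) = 5 - 3 = 2.

2


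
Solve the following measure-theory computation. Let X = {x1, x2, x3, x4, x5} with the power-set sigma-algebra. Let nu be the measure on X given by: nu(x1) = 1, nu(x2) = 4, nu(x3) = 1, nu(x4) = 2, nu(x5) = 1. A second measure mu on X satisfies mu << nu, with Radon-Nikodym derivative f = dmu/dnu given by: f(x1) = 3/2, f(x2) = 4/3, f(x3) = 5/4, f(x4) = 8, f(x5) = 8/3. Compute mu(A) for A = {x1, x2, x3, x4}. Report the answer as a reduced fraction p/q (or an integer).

By the defining property of the Radon-Nikodym derivative, for every measurable set A,
  mu(A) = integral_A f dnu.
Since nu is a discrete measure concentrated on the atoms of X, the integral over A reduces to the sum
  mu(A) = sum_{x in A} f(x) * nu({x}).
Computing each term:
  x1: f(x1) * nu(x1) = 3/2 * 1 = 3/2.
  x2: f(x2) * nu(x2) = 4/3 * 4 = 16/3.
  x3: f(x3) * nu(x3) = 5/4 * 1 = 5/4.
  x4: f(x4) * nu(x4) = 8 * 2 = 16.
Summing: mu(A) = 3/2 + 16/3 + 5/4 + 16 = 289/12.

289/12


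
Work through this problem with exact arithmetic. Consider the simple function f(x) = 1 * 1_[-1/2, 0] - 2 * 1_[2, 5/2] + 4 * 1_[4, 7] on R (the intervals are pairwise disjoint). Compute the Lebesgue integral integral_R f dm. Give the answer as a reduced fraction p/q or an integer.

For a simple function f = sum_i c_i * 1_{A_i} with disjoint A_i,
  integral f dm = sum_i c_i * m(A_i).
Lengths of the A_i:
  m(A_1) = 0 - (-1/2) = 1/2.
  m(A_2) = 5/2 - 2 = 1/2.
  m(A_3) = 7 - 4 = 3.
Contributions c_i * m(A_i):
  (1) * (1/2) = 1/2.
  (-2) * (1/2) = -1.
  (4) * (3) = 12.
Total: 1/2 - 1 + 12 = 23/2.

23/2


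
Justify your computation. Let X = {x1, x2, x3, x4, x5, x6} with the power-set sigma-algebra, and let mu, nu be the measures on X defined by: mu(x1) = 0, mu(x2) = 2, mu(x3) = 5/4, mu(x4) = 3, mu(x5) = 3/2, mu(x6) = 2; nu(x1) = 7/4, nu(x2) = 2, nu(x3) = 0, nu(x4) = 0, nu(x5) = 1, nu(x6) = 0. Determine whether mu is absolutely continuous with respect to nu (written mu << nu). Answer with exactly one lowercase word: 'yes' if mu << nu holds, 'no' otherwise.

mu << nu means: every nu-null measurable set is also mu-null; equivalently, for every atom x, if nu({x}) = 0 then mu({x}) = 0.
Checking each atom:
  x1: nu = 7/4 > 0 -> no constraint.
  x2: nu = 2 > 0 -> no constraint.
  x3: nu = 0, mu = 5/4 > 0 -> violates mu << nu.
  x4: nu = 0, mu = 3 > 0 -> violates mu << nu.
  x5: nu = 1 > 0 -> no constraint.
  x6: nu = 0, mu = 2 > 0 -> violates mu << nu.
The atom(s) x3, x4, x6 violate the condition (nu = 0 but mu > 0). Therefore mu is NOT absolutely continuous w.r.t. nu.

no


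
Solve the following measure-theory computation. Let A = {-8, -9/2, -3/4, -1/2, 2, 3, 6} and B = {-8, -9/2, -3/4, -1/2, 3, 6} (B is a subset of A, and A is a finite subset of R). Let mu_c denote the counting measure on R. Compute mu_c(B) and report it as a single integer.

Counting measure assigns mu_c(E) = |E| (number of elements) when E is finite.
B has 6 element(s), so mu_c(B) = 6.

6


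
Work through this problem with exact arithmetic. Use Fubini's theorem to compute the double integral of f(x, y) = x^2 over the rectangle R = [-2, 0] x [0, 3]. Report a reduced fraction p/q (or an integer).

f(x, y) is a tensor product of a function of x and a function of y, and both factors are bounded continuous (hence Lebesgue integrable) on the rectangle, so Fubini's theorem applies:
  integral_R f d(m x m) = (integral_a1^b1 x^2 dx) * (integral_a2^b2 1 dy).
Inner integral in x: integral_{-2}^{0} x^2 dx = (0^3 - (-2)^3)/3
  = 8/3.
Inner integral in y: integral_{0}^{3} 1 dy = (3^1 - 0^1)/1
  = 3.
Product: (8/3) * (3) = 8.

8


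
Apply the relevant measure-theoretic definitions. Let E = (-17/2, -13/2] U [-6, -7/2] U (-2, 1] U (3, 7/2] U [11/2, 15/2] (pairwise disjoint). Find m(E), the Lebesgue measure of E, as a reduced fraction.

For pairwise disjoint intervals, m(union_i I_i) = sum_i m(I_i),
and m is invariant under swapping open/closed endpoints (single points have measure 0).
So m(E) = sum_i (b_i - a_i).
  I_1 has length -13/2 - (-17/2) = 2.
  I_2 has length -7/2 - (-6) = 5/2.
  I_3 has length 1 - (-2) = 3.
  I_4 has length 7/2 - 3 = 1/2.
  I_5 has length 15/2 - 11/2 = 2.
Summing:
  m(E) = 2 + 5/2 + 3 + 1/2 + 2 = 10.

10


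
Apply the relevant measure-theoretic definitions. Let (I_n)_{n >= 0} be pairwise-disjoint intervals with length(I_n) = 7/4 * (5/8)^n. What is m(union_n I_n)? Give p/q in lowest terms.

By countable additivity of the Lebesgue measure on pairwise disjoint measurable sets,
  m(union_{n >= 0} I_n) = sum_{n >= 0} m(I_n) = sum_{n >= 0} a * r^n,
  with a = 7/4 and r = 5/8.
Since 0 < r = 5/8 < 1, the geometric series converges:
  sum_{n >= 0} a * r^n = a / (1 - r).
  = 7/4 / (1 - 5/8)
  = 7/4 / (3/8)
  = 14/3.

14/3


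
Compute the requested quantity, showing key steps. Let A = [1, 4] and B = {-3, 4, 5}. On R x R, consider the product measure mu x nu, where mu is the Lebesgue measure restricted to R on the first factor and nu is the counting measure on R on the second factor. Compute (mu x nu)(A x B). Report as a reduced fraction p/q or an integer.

For a measurable rectangle A x B, the product measure satisfies
  (mu x nu)(A x B) = mu(A) * nu(B).
  mu(A) = 3.
  nu(B) = 3.
  (mu x nu)(A x B) = 3 * 3 = 9.

9


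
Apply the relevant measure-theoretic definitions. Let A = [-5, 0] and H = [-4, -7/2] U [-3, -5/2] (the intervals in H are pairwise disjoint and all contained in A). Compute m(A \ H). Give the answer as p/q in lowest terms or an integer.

The ambient interval has length m(A) = 0 - (-5) = 5.
Since the holes are disjoint and sit inside A, by finite additivity
  m(H) = sum_i (b_i - a_i), and m(A \ H) = m(A) - m(H).
Computing the hole measures:
  m(H_1) = -7/2 - (-4) = 1/2.
  m(H_2) = -5/2 - (-3) = 1/2.
Summed: m(H) = 1/2 + 1/2 = 1.
So m(A \ H) = 5 - 1 = 4.

4


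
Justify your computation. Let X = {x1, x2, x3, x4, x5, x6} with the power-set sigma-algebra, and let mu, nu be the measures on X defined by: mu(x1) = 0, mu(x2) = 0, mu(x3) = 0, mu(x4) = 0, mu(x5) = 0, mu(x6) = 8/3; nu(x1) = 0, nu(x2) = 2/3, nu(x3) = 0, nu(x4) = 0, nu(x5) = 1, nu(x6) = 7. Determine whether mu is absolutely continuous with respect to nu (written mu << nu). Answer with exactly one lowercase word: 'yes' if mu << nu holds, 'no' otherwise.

mu << nu means: every nu-null measurable set is also mu-null; equivalently, for every atom x, if nu({x}) = 0 then mu({x}) = 0.
Checking each atom:
  x1: nu = 0, mu = 0 -> consistent with mu << nu.
  x2: nu = 2/3 > 0 -> no constraint.
  x3: nu = 0, mu = 0 -> consistent with mu << nu.
  x4: nu = 0, mu = 0 -> consistent with mu << nu.
  x5: nu = 1 > 0 -> no constraint.
  x6: nu = 7 > 0 -> no constraint.
No atom violates the condition. Therefore mu << nu.

yes


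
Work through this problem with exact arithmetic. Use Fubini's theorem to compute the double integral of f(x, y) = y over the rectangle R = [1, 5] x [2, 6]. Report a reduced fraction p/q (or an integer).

f(x, y) is a tensor product of a function of x and a function of y, and both factors are bounded continuous (hence Lebesgue integrable) on the rectangle, so Fubini's theorem applies:
  integral_R f d(m x m) = (integral_a1^b1 1 dx) * (integral_a2^b2 y dy).
Inner integral in x: integral_{1}^{5} 1 dx = (5^1 - 1^1)/1
  = 4.
Inner integral in y: integral_{2}^{6} y dy = (6^2 - 2^2)/2
  = 16.
Product: (4) * (16) = 64.

64


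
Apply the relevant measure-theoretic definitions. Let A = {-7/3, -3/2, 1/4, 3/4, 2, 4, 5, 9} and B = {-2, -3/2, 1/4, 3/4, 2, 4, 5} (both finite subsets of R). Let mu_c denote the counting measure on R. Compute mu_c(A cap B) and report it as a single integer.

Counting measure on a finite set equals cardinality. mu_c(A cap B) = |A cap B| (elements appearing in both).
Enumerating the elements of A that also lie in B gives 6 element(s).
So mu_c(A cap B) = 6.

6


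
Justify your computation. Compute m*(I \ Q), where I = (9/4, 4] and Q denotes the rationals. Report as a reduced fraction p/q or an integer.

The interval I = (9/4, 4] has m(I) = 4 - 9/4 = 7/4 (endpoints are measure-zero, so open/closed/half-open agree). Write I = (I cap Q) u (I \ Q). The rationals in I are countable, so m*(I cap Q) = 0 (cover each rational by intervals whose total length is arbitrarily small). By countable subadditivity m*(I) <= m*(I cap Q) + m*(I \ Q), hence m*(I \ Q) >= m(I) = 7/4. The reverse inequality m*(I \ Q) <= m*(I) = 7/4 is trivial since (I \ Q) is a subset of I. Therefore m*(I \ Q) = 7/4.

7/4


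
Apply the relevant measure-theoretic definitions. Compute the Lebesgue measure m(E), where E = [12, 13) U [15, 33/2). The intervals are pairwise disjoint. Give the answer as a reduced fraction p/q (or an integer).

For pairwise disjoint intervals, m(union_i I_i) = sum_i m(I_i),
and m is invariant under swapping open/closed endpoints (single points have measure 0).
So m(E) = sum_i (b_i - a_i).
  I_1 has length 13 - 12 = 1.
  I_2 has length 33/2 - 15 = 3/2.
Summing:
  m(E) = 1 + 3/2 = 5/2.

5/2


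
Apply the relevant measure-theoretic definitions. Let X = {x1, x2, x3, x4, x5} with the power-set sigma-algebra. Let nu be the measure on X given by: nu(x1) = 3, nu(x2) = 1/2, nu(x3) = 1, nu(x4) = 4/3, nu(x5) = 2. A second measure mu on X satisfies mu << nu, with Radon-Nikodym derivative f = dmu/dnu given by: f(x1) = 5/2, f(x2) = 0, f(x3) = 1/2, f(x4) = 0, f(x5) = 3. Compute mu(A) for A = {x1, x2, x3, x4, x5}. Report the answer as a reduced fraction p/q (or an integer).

By the defining property of the Radon-Nikodym derivative, for every measurable set A,
  mu(A) = integral_A f dnu.
Since nu is a discrete measure concentrated on the atoms of X, the integral over A reduces to the sum
  mu(A) = sum_{x in A} f(x) * nu({x}).
Computing each term:
  x1: f(x1) * nu(x1) = 5/2 * 3 = 15/2.
  x2: f(x2) * nu(x2) = 0 * 1/2 = 0.
  x3: f(x3) * nu(x3) = 1/2 * 1 = 1/2.
  x4: f(x4) * nu(x4) = 0 * 4/3 = 0.
  x5: f(x5) * nu(x5) = 3 * 2 = 6.
Summing: mu(A) = 15/2 + 0 + 1/2 + 0 + 6 = 14.

14


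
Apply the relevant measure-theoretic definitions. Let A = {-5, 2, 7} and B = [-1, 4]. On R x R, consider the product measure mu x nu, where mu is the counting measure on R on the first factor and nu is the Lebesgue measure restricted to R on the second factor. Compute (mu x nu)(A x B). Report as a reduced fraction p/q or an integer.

For a measurable rectangle A x B, the product measure satisfies
  (mu x nu)(A x B) = mu(A) * nu(B).
  mu(A) = 3.
  nu(B) = 5.
  (mu x nu)(A x B) = 3 * 5 = 15.

15


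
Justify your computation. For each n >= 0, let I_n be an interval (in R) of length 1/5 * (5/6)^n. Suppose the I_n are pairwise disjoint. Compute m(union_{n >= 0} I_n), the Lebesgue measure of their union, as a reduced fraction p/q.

By countable additivity of the Lebesgue measure on pairwise disjoint measurable sets,
  m(union_{n >= 0} I_n) = sum_{n >= 0} m(I_n) = sum_{n >= 0} a * r^n,
  with a = 1/5 and r = 5/6.
Since 0 < r = 5/6 < 1, the geometric series converges:
  sum_{n >= 0} a * r^n = a / (1 - r).
  = 1/5 / (1 - 5/6)
  = 1/5 / (1/6)
  = 6/5.

6/5


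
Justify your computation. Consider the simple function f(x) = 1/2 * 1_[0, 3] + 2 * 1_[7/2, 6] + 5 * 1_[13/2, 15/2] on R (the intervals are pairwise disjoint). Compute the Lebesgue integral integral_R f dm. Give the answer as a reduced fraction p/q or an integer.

For a simple function f = sum_i c_i * 1_{A_i} with disjoint A_i,
  integral f dm = sum_i c_i * m(A_i).
Lengths of the A_i:
  m(A_1) = 3 - 0 = 3.
  m(A_2) = 6 - 7/2 = 5/2.
  m(A_3) = 15/2 - 13/2 = 1.
Contributions c_i * m(A_i):
  (1/2) * (3) = 3/2.
  (2) * (5/2) = 5.
  (5) * (1) = 5.
Total: 3/2 + 5 + 5 = 23/2.

23/2


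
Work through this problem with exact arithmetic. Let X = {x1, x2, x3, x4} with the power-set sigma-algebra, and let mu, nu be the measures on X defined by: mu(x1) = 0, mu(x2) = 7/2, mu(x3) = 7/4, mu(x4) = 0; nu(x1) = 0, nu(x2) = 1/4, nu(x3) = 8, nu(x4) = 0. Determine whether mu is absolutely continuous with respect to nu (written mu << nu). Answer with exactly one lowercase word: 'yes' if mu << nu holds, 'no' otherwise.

mu << nu means: every nu-null measurable set is also mu-null; equivalently, for every atom x, if nu({x}) = 0 then mu({x}) = 0.
Checking each atom:
  x1: nu = 0, mu = 0 -> consistent with mu << nu.
  x2: nu = 1/4 > 0 -> no constraint.
  x3: nu = 8 > 0 -> no constraint.
  x4: nu = 0, mu = 0 -> consistent with mu << nu.
No atom violates the condition. Therefore mu << nu.

yes


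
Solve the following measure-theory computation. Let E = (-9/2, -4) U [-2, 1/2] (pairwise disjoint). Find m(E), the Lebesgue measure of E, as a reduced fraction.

For pairwise disjoint intervals, m(union_i I_i) = sum_i m(I_i),
and m is invariant under swapping open/closed endpoints (single points have measure 0).
So m(E) = sum_i (b_i - a_i).
  I_1 has length -4 - (-9/2) = 1/2.
  I_2 has length 1/2 - (-2) = 5/2.
Summing:
  m(E) = 1/2 + 5/2 = 3.

3


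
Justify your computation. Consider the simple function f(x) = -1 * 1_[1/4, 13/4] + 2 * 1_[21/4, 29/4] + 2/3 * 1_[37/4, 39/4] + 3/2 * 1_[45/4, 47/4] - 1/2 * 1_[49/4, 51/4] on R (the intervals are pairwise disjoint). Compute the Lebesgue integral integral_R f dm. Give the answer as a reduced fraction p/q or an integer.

For a simple function f = sum_i c_i * 1_{A_i} with disjoint A_i,
  integral f dm = sum_i c_i * m(A_i).
Lengths of the A_i:
  m(A_1) = 13/4 - 1/4 = 3.
  m(A_2) = 29/4 - 21/4 = 2.
  m(A_3) = 39/4 - 37/4 = 1/2.
  m(A_4) = 47/4 - 45/4 = 1/2.
  m(A_5) = 51/4 - 49/4 = 1/2.
Contributions c_i * m(A_i):
  (-1) * (3) = -3.
  (2) * (2) = 4.
  (2/3) * (1/2) = 1/3.
  (3/2) * (1/2) = 3/4.
  (-1/2) * (1/2) = -1/4.
Total: -3 + 4 + 1/3 + 3/4 - 1/4 = 11/6.

11/6


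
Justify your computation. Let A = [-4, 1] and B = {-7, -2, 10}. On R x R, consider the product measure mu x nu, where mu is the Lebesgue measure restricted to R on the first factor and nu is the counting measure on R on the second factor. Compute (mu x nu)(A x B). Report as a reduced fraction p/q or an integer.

For a measurable rectangle A x B, the product measure satisfies
  (mu x nu)(A x B) = mu(A) * nu(B).
  mu(A) = 5.
  nu(B) = 3.
  (mu x nu)(A x B) = 5 * 3 = 15.

15


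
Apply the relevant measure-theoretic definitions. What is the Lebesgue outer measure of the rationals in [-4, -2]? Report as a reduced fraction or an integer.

The set Q cap [-4, -2] is countable (a subset of the countable set Q). Lebesgue outer measure of any countable set is 0: each singleton {q} has m*({q}) = 0, and by countable subadditivity m*(union_k {q_k}) <= sum_k m*({q_k}) = sum_k 0 = 0. The reverse inequality m*(E) >= 0 is automatic. So m*(Q cap [-4, -2]) = 0.

0


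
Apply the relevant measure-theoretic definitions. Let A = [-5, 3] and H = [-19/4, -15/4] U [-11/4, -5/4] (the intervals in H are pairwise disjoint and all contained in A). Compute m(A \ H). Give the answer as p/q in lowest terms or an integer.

The ambient interval has length m(A) = 3 - (-5) = 8.
Since the holes are disjoint and sit inside A, by finite additivity
  m(H) = sum_i (b_i - a_i), and m(A \ H) = m(A) - m(H).
Computing the hole measures:
  m(H_1) = -15/4 - (-19/4) = 1.
  m(H_2) = -5/4 - (-11/4) = 3/2.
Summed: m(H) = 1 + 3/2 = 5/2.
So m(A \ H) = 8 - 5/2 = 11/2.

11/2


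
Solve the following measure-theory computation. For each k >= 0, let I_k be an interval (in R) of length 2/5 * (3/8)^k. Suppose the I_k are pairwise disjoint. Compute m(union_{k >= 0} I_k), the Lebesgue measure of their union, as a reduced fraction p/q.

By countable additivity of the Lebesgue measure on pairwise disjoint measurable sets,
  m(union_{k >= 0} I_k) = sum_{k >= 0} m(I_k) = sum_{k >= 0} a * r^k,
  with a = 2/5 and r = 3/8.
Since 0 < r = 3/8 < 1, the geometric series converges:
  sum_{k >= 0} a * r^k = a / (1 - r).
  = 2/5 / (1 - 3/8)
  = 2/5 / (5/8)
  = 16/25.

16/25


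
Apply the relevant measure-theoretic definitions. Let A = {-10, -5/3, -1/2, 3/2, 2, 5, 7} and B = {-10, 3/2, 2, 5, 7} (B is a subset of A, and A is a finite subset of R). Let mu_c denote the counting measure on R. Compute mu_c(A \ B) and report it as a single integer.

Counting measure assigns mu_c(E) = |E| (number of elements) when E is finite. For B subset A, A \ B is the set of elements of A not in B, so |A \ B| = |A| - |B|.
|A| = 7, |B| = 5, so mu_c(A \ B) = 7 - 5 = 2.

2


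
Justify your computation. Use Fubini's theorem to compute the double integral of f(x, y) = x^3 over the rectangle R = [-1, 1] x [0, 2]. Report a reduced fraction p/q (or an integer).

f(x, y) is a tensor product of a function of x and a function of y, and both factors are bounded continuous (hence Lebesgue integrable) on the rectangle, so Fubini's theorem applies:
  integral_R f d(m x m) = (integral_a1^b1 x^3 dx) * (integral_a2^b2 1 dy).
Inner integral in x: integral_{-1}^{1} x^3 dx = (1^4 - (-1)^4)/4
  = 0.
Inner integral in y: integral_{0}^{2} 1 dy = (2^1 - 0^1)/1
  = 2.
Product: (0) * (2) = 0.

0


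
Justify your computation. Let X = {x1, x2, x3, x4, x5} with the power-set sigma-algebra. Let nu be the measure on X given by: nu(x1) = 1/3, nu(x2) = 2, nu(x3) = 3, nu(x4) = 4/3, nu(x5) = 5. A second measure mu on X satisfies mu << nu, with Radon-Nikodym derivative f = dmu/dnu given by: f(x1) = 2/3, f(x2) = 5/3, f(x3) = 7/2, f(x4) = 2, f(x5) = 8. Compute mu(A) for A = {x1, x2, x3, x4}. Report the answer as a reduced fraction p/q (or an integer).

By the defining property of the Radon-Nikodym derivative, for every measurable set A,
  mu(A) = integral_A f dnu.
Since nu is a discrete measure concentrated on the atoms of X, the integral over A reduces to the sum
  mu(A) = sum_{x in A} f(x) * nu({x}).
Computing each term:
  x1: f(x1) * nu(x1) = 2/3 * 1/3 = 2/9.
  x2: f(x2) * nu(x2) = 5/3 * 2 = 10/3.
  x3: f(x3) * nu(x3) = 7/2 * 3 = 21/2.
  x4: f(x4) * nu(x4) = 2 * 4/3 = 8/3.
Summing: mu(A) = 2/9 + 10/3 + 21/2 + 8/3 = 301/18.

301/18


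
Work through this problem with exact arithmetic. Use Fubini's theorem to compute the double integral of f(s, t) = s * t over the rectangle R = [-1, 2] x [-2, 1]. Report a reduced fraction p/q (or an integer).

f(s, t) is a tensor product of a function of s and a function of t, and both factors are bounded continuous (hence Lebesgue integrable) on the rectangle, so Fubini's theorem applies:
  integral_R f d(m x m) = (integral_a1^b1 s ds) * (integral_a2^b2 t dt).
Inner integral in s: integral_{-1}^{2} s ds = (2^2 - (-1)^2)/2
  = 3/2.
Inner integral in t: integral_{-2}^{1} t dt = (1^2 - (-2)^2)/2
  = -3/2.
Product: (3/2) * (-3/2) = -9/4.

-9/4


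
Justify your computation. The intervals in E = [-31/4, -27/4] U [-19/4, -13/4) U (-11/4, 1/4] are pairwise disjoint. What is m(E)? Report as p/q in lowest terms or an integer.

For pairwise disjoint intervals, m(union_i I_i) = sum_i m(I_i),
and m is invariant under swapping open/closed endpoints (single points have measure 0).
So m(E) = sum_i (b_i - a_i).
  I_1 has length -27/4 - (-31/4) = 1.
  I_2 has length -13/4 - (-19/4) = 3/2.
  I_3 has length 1/4 - (-11/4) = 3.
Summing:
  m(E) = 1 + 3/2 + 3 = 11/2.

11/2


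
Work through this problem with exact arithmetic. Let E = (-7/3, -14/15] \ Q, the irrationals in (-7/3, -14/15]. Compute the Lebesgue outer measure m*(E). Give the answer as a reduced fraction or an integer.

The interval I = (-7/3, -14/15] has m(I) = -14/15 - (-7/3) = 7/5 (endpoints are measure-zero, so open/closed/half-open agree). Write I = (I cap Q) u (I \ Q). The rationals in I are countable, so m*(I cap Q) = 0 (cover each rational by intervals whose total length is arbitrarily small). By countable subadditivity m*(I) <= m*(I cap Q) + m*(I \ Q), hence m*(I \ Q) >= m(I) = 7/5. The reverse inequality m*(I \ Q) <= m*(I) = 7/5 is trivial since (I \ Q) is a subset of I. Therefore m*(I \ Q) = 7/5.

7/5


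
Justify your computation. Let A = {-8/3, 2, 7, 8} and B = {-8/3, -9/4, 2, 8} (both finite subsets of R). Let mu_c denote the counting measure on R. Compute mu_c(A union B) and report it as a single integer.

Counting measure on a finite set equals cardinality. By inclusion-exclusion, |A union B| = |A| + |B| - |A cap B|.
|A| = 4, |B| = 4, |A cap B| = 3.
So mu_c(A union B) = 4 + 4 - 3 = 5.

5


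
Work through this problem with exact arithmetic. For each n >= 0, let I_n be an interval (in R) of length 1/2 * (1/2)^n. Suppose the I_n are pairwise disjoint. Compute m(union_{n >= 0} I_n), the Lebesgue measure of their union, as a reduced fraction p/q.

By countable additivity of the Lebesgue measure on pairwise disjoint measurable sets,
  m(union_{n >= 0} I_n) = sum_{n >= 0} m(I_n) = sum_{n >= 0} a * r^n,
  with a = 1/2 and r = 1/2.
Since 0 < r = 1/2 < 1, the geometric series converges:
  sum_{n >= 0} a * r^n = a / (1 - r).
  = 1/2 / (1 - 1/2)
  = 1/2 / (1/2)
  = 1.

1


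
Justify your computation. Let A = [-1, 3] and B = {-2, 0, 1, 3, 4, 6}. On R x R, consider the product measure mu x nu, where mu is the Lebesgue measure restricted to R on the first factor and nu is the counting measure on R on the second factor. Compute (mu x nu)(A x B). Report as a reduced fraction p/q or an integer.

For a measurable rectangle A x B, the product measure satisfies
  (mu x nu)(A x B) = mu(A) * nu(B).
  mu(A) = 4.
  nu(B) = 6.
  (mu x nu)(A x B) = 4 * 6 = 24.

24


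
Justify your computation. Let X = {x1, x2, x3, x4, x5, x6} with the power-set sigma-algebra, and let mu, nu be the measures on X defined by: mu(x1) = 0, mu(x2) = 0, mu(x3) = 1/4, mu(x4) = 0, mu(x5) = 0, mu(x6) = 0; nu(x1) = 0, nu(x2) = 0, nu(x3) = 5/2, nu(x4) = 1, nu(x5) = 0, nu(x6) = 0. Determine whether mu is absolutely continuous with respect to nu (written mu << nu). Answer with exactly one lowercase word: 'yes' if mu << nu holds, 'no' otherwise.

mu << nu means: every nu-null measurable set is also mu-null; equivalently, for every atom x, if nu({x}) = 0 then mu({x}) = 0.
Checking each atom:
  x1: nu = 0, mu = 0 -> consistent with mu << nu.
  x2: nu = 0, mu = 0 -> consistent with mu << nu.
  x3: nu = 5/2 > 0 -> no constraint.
  x4: nu = 1 > 0 -> no constraint.
  x5: nu = 0, mu = 0 -> consistent with mu << nu.
  x6: nu = 0, mu = 0 -> consistent with mu << nu.
No atom violates the condition. Therefore mu << nu.

yes


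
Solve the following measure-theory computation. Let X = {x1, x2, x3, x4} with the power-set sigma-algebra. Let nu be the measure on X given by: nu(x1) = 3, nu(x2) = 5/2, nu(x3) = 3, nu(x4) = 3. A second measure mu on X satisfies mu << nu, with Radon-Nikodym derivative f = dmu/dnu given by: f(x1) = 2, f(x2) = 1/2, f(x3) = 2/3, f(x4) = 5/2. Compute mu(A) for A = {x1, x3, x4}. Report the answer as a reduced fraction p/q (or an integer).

By the defining property of the Radon-Nikodym derivative, for every measurable set A,
  mu(A) = integral_A f dnu.
Since nu is a discrete measure concentrated on the atoms of X, the integral over A reduces to the sum
  mu(A) = sum_{x in A} f(x) * nu({x}).
Computing each term:
  x1: f(x1) * nu(x1) = 2 * 3 = 6.
  x3: f(x3) * nu(x3) = 2/3 * 3 = 2.
  x4: f(x4) * nu(x4) = 5/2 * 3 = 15/2.
Summing: mu(A) = 6 + 2 + 15/2 = 31/2.

31/2


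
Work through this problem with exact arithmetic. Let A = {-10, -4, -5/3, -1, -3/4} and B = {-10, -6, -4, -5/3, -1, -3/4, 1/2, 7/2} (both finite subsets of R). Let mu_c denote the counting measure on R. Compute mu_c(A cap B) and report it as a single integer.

Counting measure on a finite set equals cardinality. mu_c(A cap B) = |A cap B| (elements appearing in both).
Enumerating the elements of A that also lie in B gives 5 element(s).
So mu_c(A cap B) = 5.

5


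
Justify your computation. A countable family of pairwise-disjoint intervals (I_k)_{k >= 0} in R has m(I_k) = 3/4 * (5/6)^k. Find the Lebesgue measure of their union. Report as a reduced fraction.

By countable additivity of the Lebesgue measure on pairwise disjoint measurable sets,
  m(union_{k >= 0} I_k) = sum_{k >= 0} m(I_k) = sum_{k >= 0} a * r^k,
  with a = 3/4 and r = 5/6.
Since 0 < r = 5/6 < 1, the geometric series converges:
  sum_{k >= 0} a * r^k = a / (1 - r).
  = 3/4 / (1 - 5/6)
  = 3/4 / (1/6)
  = 9/2.

9/2


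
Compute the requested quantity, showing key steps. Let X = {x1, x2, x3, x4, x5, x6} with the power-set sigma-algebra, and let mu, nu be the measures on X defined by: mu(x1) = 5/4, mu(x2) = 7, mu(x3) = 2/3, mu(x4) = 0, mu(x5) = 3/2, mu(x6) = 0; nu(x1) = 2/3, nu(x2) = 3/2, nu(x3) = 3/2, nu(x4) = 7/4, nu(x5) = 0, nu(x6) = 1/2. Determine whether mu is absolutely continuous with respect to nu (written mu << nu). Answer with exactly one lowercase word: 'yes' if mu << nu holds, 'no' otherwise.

mu << nu means: every nu-null measurable set is also mu-null; equivalently, for every atom x, if nu({x}) = 0 then mu({x}) = 0.
Checking each atom:
  x1: nu = 2/3 > 0 -> no constraint.
  x2: nu = 3/2 > 0 -> no constraint.
  x3: nu = 3/2 > 0 -> no constraint.
  x4: nu = 7/4 > 0 -> no constraint.
  x5: nu = 0, mu = 3/2 > 0 -> violates mu << nu.
  x6: nu = 1/2 > 0 -> no constraint.
The atom(s) x5 violate the condition (nu = 0 but mu > 0). Therefore mu is NOT absolutely continuous w.r.t. nu.

no


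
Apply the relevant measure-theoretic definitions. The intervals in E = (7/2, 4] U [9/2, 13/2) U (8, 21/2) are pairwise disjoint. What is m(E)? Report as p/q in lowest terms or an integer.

For pairwise disjoint intervals, m(union_i I_i) = sum_i m(I_i),
and m is invariant under swapping open/closed endpoints (single points have measure 0).
So m(E) = sum_i (b_i - a_i).
  I_1 has length 4 - 7/2 = 1/2.
  I_2 has length 13/2 - 9/2 = 2.
  I_3 has length 21/2 - 8 = 5/2.
Summing:
  m(E) = 1/2 + 2 + 5/2 = 5.

5


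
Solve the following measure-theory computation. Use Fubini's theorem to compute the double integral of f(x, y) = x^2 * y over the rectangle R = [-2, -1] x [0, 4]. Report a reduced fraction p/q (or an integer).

f(x, y) is a tensor product of a function of x and a function of y, and both factors are bounded continuous (hence Lebesgue integrable) on the rectangle, so Fubini's theorem applies:
  integral_R f d(m x m) = (integral_a1^b1 x^2 dx) * (integral_a2^b2 y dy).
Inner integral in x: integral_{-2}^{-1} x^2 dx = ((-1)^3 - (-2)^3)/3
  = 7/3.
Inner integral in y: integral_{0}^{4} y dy = (4^2 - 0^2)/2
  = 8.
Product: (7/3) * (8) = 56/3.

56/3


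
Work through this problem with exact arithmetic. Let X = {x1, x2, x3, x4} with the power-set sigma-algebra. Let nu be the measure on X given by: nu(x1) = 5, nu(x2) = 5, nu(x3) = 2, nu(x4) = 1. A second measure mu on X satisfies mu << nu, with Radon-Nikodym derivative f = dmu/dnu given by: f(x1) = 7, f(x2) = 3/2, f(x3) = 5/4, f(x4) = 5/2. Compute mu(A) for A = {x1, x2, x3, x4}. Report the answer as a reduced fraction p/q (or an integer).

By the defining property of the Radon-Nikodym derivative, for every measurable set A,
  mu(A) = integral_A f dnu.
Since nu is a discrete measure concentrated on the atoms of X, the integral over A reduces to the sum
  mu(A) = sum_{x in A} f(x) * nu({x}).
Computing each term:
  x1: f(x1) * nu(x1) = 7 * 5 = 35.
  x2: f(x2) * nu(x2) = 3/2 * 5 = 15/2.
  x3: f(x3) * nu(x3) = 5/4 * 2 = 5/2.
  x4: f(x4) * nu(x4) = 5/2 * 1 = 5/2.
Summing: mu(A) = 35 + 15/2 + 5/2 + 5/2 = 95/2.

95/2


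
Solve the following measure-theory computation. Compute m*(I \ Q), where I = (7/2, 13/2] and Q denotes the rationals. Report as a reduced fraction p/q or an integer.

The interval I = (7/2, 13/2] has m(I) = 13/2 - 7/2 = 3 (endpoints are measure-zero, so open/closed/half-open agree). Write I = (I cap Q) u (I \ Q). The rationals in I are countable, so m*(I cap Q) = 0 (cover each rational by intervals whose total length is arbitrarily small). By countable subadditivity m*(I) <= m*(I cap Q) + m*(I \ Q), hence m*(I \ Q) >= m(I) = 3. The reverse inequality m*(I \ Q) <= m*(I) = 3 is trivial since (I \ Q) is a subset of I. Therefore m*(I \ Q) = 3.

3


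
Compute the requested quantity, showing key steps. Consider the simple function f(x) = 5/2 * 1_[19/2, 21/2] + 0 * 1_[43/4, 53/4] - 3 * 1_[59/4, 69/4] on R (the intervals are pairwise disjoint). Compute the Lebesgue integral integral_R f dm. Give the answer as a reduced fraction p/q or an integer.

For a simple function f = sum_i c_i * 1_{A_i} with disjoint A_i,
  integral f dm = sum_i c_i * m(A_i).
Lengths of the A_i:
  m(A_1) = 21/2 - 19/2 = 1.
  m(A_2) = 53/4 - 43/4 = 5/2.
  m(A_3) = 69/4 - 59/4 = 5/2.
Contributions c_i * m(A_i):
  (5/2) * (1) = 5/2.
  (0) * (5/2) = 0.
  (-3) * (5/2) = -15/2.
Total: 5/2 + 0 - 15/2 = -5.

-5


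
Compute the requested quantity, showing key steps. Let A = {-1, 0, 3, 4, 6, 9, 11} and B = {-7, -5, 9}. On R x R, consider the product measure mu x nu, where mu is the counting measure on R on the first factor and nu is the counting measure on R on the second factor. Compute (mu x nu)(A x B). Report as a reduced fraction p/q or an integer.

For a measurable rectangle A x B, the product measure satisfies
  (mu x nu)(A x B) = mu(A) * nu(B).
  mu(A) = 7.
  nu(B) = 3.
  (mu x nu)(A x B) = 7 * 3 = 21.

21


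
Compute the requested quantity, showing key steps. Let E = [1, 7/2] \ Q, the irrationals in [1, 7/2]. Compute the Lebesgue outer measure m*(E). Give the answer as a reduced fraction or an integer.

The interval I = [1, 7/2] has m(I) = 7/2 - 1 = 5/2 (endpoints are measure-zero, so open/closed/half-open agree). Write I = (I cap Q) u (I \ Q). The rationals in I are countable, so m*(I cap Q) = 0 (cover each rational by intervals whose total length is arbitrarily small). By countable subadditivity m*(I) <= m*(I cap Q) + m*(I \ Q), hence m*(I \ Q) >= m(I) = 5/2. The reverse inequality m*(I \ Q) <= m*(I) = 5/2 is trivial since (I \ Q) is a subset of I. Therefore m*(I \ Q) = 5/2.

5/2
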